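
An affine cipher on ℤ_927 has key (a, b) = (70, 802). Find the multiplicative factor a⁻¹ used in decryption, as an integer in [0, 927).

Run Euclid on (927, 70):
927 = 13*70 + 17
70 = 4*17 + 2
17 = 8*2 + 1
2 = 2*1 + 0
gcd = 1, so the inverse exists. Back-substitute:
1 = 17 − 8·2
1 = −8·70 + 33·17
1 = 33·927 − 437·70
Hence 70⁻¹ ≡ -437 ≡ 490 (mod 927).

490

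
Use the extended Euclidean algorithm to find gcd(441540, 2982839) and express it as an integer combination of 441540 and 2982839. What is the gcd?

1

Repeated division:
2982839 = 6*441540 + 333599
441540 = 1*333599 + 107941
333599 = 3*107941 + 9776
107941 = 11*9776 + 405
9776 = 24*405 + 56
405 = 7*56 + 13
56 = 4*13 + 4
13 = 3*4 + 1
4 = 4*1 + 0
gcd(441540, 2982839) = 1.
Back-substituting:
1 = 13 − 3·4
1 = −3·56 + 13·13
1 = 13·405 − 94·56
1 = −94·9776 + 2269·405
1 = 2269·107941 − 25053·9776
1 = −25053·333599 + 77428·107941
1 = 77428·441540 − 102481·333599
1 = −102481·2982839 + 692314·441540
So 1 = (-102481)·2982839 + (692314)·441540.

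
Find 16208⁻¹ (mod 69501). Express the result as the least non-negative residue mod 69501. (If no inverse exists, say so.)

39566

Run Euclid on (69501, 16208):
69501 = 4·16208 + 4669
16208 = 3·4669 + 2201
4669 = 2·2201 + 267
2201 = 8·267 + 65
267 = 4·65 + 7
65 = 9·7 + 2
7 = 3·2 + 1
2 = 2·1 + 0
gcd = 1, so the inverse exists. Back-substitute:
1 = 7 − 3·2
1 = −3·65 + 28·7
1 = 28·267 − 115·65
1 = −115·2201 + 948·267
1 = 948·4669 − 2011·2201
1 = −2011·16208 + 6981·4669
1 = 6981·69501 − 29935·16208
Hence 16208⁻¹ ≡ -29935 ≡ 39566 (mod 69501).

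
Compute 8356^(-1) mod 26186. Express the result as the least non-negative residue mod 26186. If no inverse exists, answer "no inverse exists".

no inverse exists

Compute gcd(8356, 26186):
26186 = 3×8356 + 1118
8356 = 7×1118 + 530
1118 = 2×530 + 58
530 = 9×58 + 8
58 = 7×8 + 2
8 = 4×2 + 0
Since gcd = 2 > 1, 8356 is not a unit mod 26186.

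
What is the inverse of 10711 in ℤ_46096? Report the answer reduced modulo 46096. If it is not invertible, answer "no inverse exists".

Apply the Euclidean algorithm to 46096 and 10711:
46096 = 4*10711 + 3252
10711 = 3*3252 + 955
3252 = 3*955 + 387
955 = 2*387 + 181
387 = 2*181 + 25
181 = 7*25 + 6
25 = 4*6 + 1
6 = 6*1 + 0
The gcd is 1. Working backward:
1 = 25 − 4·6
1 = −4·181 + 29·25
1 = 29·387 − 62·181
1 = −62·955 + 153·387
1 = 153·3252 − 521·955
1 = −521·10711 + 1716·3252
1 = 1716·46096 − 7385·10711
Hence 10711⁻¹ ≡ -7385 ≡ 38711 (mod 46096).

38711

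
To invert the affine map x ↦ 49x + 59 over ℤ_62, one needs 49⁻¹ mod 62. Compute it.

Apply the Euclidean algorithm to 62 and 49:
62 = 1*49 + 13
49 = 3*13 + 10
13 = 1*10 + 3
10 = 3*3 + 1
3 = 3*1 + 0
Since gcd(49, 62) = 1, back-substitute to write 1 as a combination:
1 = 10 − 3·3
1 = −3·13 + 4·10
1 = 4·49 − 15·13
1 = −15·62 + 19·49
So 49·19 ≡ 1 (mod 62).

19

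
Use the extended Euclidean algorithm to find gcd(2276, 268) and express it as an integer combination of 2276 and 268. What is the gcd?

4

Euclidean algorithm:
2276 = 8×268 + 132
268 = 2×132 + 4
132 = 33×4 + 0
gcd(2276, 268) = 4.
Working backward:
4 = 268 − 2·132
4 = −2·2276 + 17·268
So 4 = (-2)·2276 + (17)·268.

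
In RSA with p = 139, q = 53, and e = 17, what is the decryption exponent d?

φ(n) = (p−1)(q−1) = 138·52 = 7176.
Need d with 17·d ≡ 1 (mod 7176). Apply the extended Euclidean algorithm:
7176 = 422×17 + 2
17 = 8×2 + 1
2 = 2×1 + 0
Back-substitute:
1 = 17 − 8·2
1 = −8·7176 + 3377·17
So 17·3377 ≡ 1 (mod 7176), hence d = 3377.

3377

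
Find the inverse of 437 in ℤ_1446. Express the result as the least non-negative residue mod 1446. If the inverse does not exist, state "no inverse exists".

Apply the Euclidean algorithm to 1446 and 437:
1446 = 3×437 + 135
437 = 3×135 + 32
135 = 4×32 + 7
32 = 4×7 + 4
7 = 1×4 + 3
4 = 1×3 + 1
3 = 3×1 + 0
gcd = 1, so the inverse exists. Back-substitute:
1 = 4 − 3
1 = −7 + 2·4
1 = 2·32 − 9·7
1 = −9·135 + 38·32
1 = 38·437 − 123·135
1 = −123·1446 + 407·437
So 437·407 ≡ 1 (mod 1446).

407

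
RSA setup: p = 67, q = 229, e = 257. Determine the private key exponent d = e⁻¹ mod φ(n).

2225

φ(n) = (p−1)(q−1) = 66·228 = 15048.
Need d with 257·d ≡ 1 (mod 15048). Apply the extended Euclidean algorithm:
15048 = 58×257 + 142
257 = 1×142 + 115
142 = 1×115 + 27
115 = 4×27 + 7
27 = 3×7 + 6
7 = 1×6 + 1
6 = 6×1 + 0
Back-substitute:
1 = 7 − 6
1 = −27 + 4·7
1 = 4·115 − 17·27
1 = −17·142 + 21·115
1 = 21·257 − 38·142
1 = −38·15048 + 2225·257
So 257·2225 ≡ 1 (mod 15048), hence d = 2225.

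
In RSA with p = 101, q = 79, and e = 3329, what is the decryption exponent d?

1769

φ(n) = (p−1)(q−1) = 100·78 = 7800.
Need d with 3329·d ≡ 1 (mod 7800). Apply the extended Euclidean algorithm:
7800 = 2*3329 + 1142
3329 = 2*1142 + 1045
1142 = 1*1045 + 97
1045 = 10*97 + 75
97 = 1*75 + 22
75 = 3*22 + 9
22 = 2*9 + 4
9 = 2*4 + 1
4 = 4*1 + 0
Back-substitute:
1 = 9 − 2·4
1 = −2·22 + 5·9
1 = 5·75 − 17·22
1 = −17·97 + 22·75
1 = 22·1045 − 237·97
1 = −237·1142 + 259·1045
1 = 259·3329 − 755·1142
1 = −755·7800 + 1769·3329
So 3329·1769 ≡ 1 (mod 7800), hence d = 1769.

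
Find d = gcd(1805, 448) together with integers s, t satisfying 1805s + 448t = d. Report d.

1

Repeated division:
1805 = 4*448 + 13
448 = 34*13 + 6
13 = 2*6 + 1
6 = 6*1 + 0
gcd(1805, 448) = 1.
Back-substituting:
1 = 13 − 2·6
1 = −2·448 + 69·13
1 = 69·1805 − 278·448
So 1 = (69)·1805 + (-278)·448.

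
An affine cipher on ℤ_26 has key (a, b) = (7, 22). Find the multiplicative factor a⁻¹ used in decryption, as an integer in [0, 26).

Run Euclid on (26, 7):
26 = 3·7 + 5
7 = 1·5 + 2
5 = 2·2 + 1
2 = 2·1 + 0
Since gcd(7, 26) = 1, back-substitute to write 1 as a combination:
1 = 5 − 2·2
1 = −2·7 + 3·5
1 = 3·26 − 11·7
Hence 7⁻¹ ≡ -11 ≡ 15 (mod 26).

15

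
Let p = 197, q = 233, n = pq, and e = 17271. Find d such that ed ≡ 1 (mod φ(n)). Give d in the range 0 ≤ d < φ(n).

φ(n) = (p−1)(q−1) = 196·232 = 45472.
Need d with 17271·d ≡ 1 (mod 45472). Apply the extended Euclidean algorithm:
45472 = 2×17271 + 10930
17271 = 1×10930 + 6341
10930 = 1×6341 + 4589
6341 = 1×4589 + 1752
4589 = 2×1752 + 1085
1752 = 1×1085 + 667
1085 = 1×667 + 418
667 = 1×418 + 249
418 = 1×249 + 169
249 = 1×169 + 80
169 = 2×80 + 9
80 = 8×9 + 8
9 = 1×8 + 1
8 = 8×1 + 0
Back-substitute:
1 = 9 − 8
1 = −80 + 9·9
1 = 9·169 − 19·80
1 = −19·249 + 28·169
1 = 28·418 − 47·249
1 = −47·667 + 75·418
1 = 75·1085 − 122·667
1 = −122·1752 + 197·1085
1 = 197·4589 − 516·1752
1 = −516·6341 + 713·4589
1 = 713·10930 − 1229·6341
1 = −1229·17271 + 1942·10930
1 = 1942·45472 − 5113·17271
So 17271·(-5113) ≡ 1 (mod 45472), hence d ≡ -5113 ≡ 40359 (mod 45472).

40359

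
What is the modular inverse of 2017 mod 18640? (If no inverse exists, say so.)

4593

Apply the Euclidean algorithm to 18640 and 2017:
18640 = 9×2017 + 487
2017 = 4×487 + 69
487 = 7×69 + 4
69 = 17×4 + 1
4 = 4×1 + 0
gcd = 1, so the inverse exists. Back-substitute:
1 = 69 − 17·4
1 = −17·487 + 120·69
1 = 120·2017 − 497·487
1 = −497·18640 + 4593·2017
So 2017·4593 ≡ 1 (mod 18640).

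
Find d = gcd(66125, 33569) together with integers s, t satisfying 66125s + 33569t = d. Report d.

1

Apply Euclid's algorithm to 66125 and 33569:
66125 = 1·33569 + 32556
33569 = 1·32556 + 1013
32556 = 32·1013 + 140
1013 = 7·140 + 33
140 = 4·33 + 8
33 = 4·8 + 1
8 = 8·1 + 0
gcd(66125, 33569) = 1.
Working backward:
1 = 33 − 4·8
1 = −4·140 + 17·33
1 = 17·1013 − 123·140
1 = −123·32556 + 3953·1013
1 = 3953·33569 − 4076·32556
1 = −4076·66125 + 8029·33569
So 1 = (-4076)·66125 + (8029)·33569.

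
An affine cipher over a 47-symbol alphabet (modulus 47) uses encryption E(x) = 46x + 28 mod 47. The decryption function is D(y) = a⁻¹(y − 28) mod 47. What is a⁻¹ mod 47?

46

Extended Euclidean algorithm:
47 = 1·46 + 1
46 = 46·1 + 0
The gcd is 1. Working backward:
1 = 47 − 46
Thus 46·(-1) ≡ 1 (mod 47); reducing, -1 mod 47 = 46.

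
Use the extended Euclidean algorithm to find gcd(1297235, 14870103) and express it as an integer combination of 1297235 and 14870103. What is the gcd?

Apply Euclid's algorithm to 14870103 and 1297235:
14870103 = 11·1297235 + 600518
1297235 = 2·600518 + 96199
600518 = 6·96199 + 23324
96199 = 4·23324 + 2903
23324 = 8·2903 + 100
2903 = 29·100 + 3
100 = 33·3 + 1
3 = 3·1 + 0
gcd(1297235, 14870103) = 1.
Back-substituting:
1 = 100 − 33·3
1 = −33·2903 + 958·100
1 = 958·23324 − 7697·2903
1 = −7697·96199 + 31746·23324
1 = 31746·600518 − 198173·96199
1 = −198173·1297235 + 428092·600518
1 = 428092·14870103 − 4907185·1297235
So 1 = (428092)·14870103 + (-4907185)·1297235.

1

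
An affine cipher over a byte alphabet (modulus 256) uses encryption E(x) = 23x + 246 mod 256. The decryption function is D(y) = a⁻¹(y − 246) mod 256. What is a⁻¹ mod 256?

Extended Euclidean algorithm:
256 = 11·23 + 3
23 = 7·3 + 2
3 = 1·2 + 1
2 = 2·1 + 0
Since gcd(23, 256) = 1, back-substitute to write 1 as a combination:
1 = 3 − 2
1 = −23 + 8·3
1 = 8·256 − 89·23
So 23·(-89) ≡ 1 (mod 256), and -89 ≡ 167 (mod 256).

167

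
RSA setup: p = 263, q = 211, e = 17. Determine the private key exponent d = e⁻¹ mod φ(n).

φ(n) = (p−1)(q−1) = 262·210 = 55020.
Need d with 17·d ≡ 1 (mod 55020). Apply the extended Euclidean algorithm:
55020 = 3236×17 + 8
17 = 2×8 + 1
8 = 8×1 + 0
Back-substitute:
1 = 17 − 2·8
1 = −2·55020 + 6473·17
So 17·6473 ≡ 1 (mod 55020), hence d = 6473.

6473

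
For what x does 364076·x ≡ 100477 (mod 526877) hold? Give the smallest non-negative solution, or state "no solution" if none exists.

First find gcd(364076, 526877):
526877 = 1·364076 + 162801
364076 = 2·162801 + 38474
162801 = 4·38474 + 8905
38474 = 4·8905 + 2854
8905 = 3·2854 + 343
2854 = 8·343 + 110
343 = 3·110 + 13
110 = 8·13 + 6
13 = 2·6 + 1
6 = 6·1 + 0
gcd = 1, so a unique solution mod 526877 exists.
Back-substitute for the Bézout coefficients:
1 = 13 − 2·6
1 = −2·110 + 17·13
1 = 17·343 − 53·110
1 = −53·2854 + 441·343
1 = 441·8905 − 1376·2854
1 = −1376·38474 + 5945·8905
1 = 5945·162801 − 25156·38474
1 = −25156·364076 + 56257·162801
1 = 56257·526877 − 81413·364076
So 364076·(-81413) ≡ 1 (mod 526877), giving 364076⁻¹ ≡ 445464.
x ≡ 364076⁻¹·100477 ≡ 445464·100477 ≡ 158301 (mod 526877).

158301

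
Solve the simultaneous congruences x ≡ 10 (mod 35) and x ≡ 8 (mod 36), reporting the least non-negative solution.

80

Write x = 10 + 35·k. Then 35·k ≡ 8 − 10 ≡ 34 (mod 36).
Need 35⁻¹ mod 36. Extended Euclid on (36, 35):
36 = 1·35 + 1
35 = 35·1 + 0
Back-substitute:
1 = 36 − 35
35⁻¹ ≡ 35 (mod 36), so k ≡ 35·34 ≡ 2 (mod 36).
x = 10 + 35·2 = 80.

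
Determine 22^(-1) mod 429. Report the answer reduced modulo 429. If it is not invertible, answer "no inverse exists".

no inverse exists

Compute gcd(22, 429):
429 = 19×22 + 11
22 = 2×11 + 0
The gcd is 11, not 1, hence no inverse exists.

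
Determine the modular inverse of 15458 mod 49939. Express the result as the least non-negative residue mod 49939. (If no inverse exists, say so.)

gcd(49939, 15458) by repeated division:
49939 = 3*15458 + 3565
15458 = 4*3565 + 1198
3565 = 2*1198 + 1169
1198 = 1*1169 + 29
1169 = 40*29 + 9
29 = 3*9 + 2
9 = 4*2 + 1
2 = 2*1 + 0
gcd = 1, so the inverse exists. Back-substitute:
1 = 9 − 4·2
1 = −4·29 + 13·9
1 = 13·1169 − 524·29
1 = −524·1198 + 537·1169
1 = 537·3565 − 1598·1198
1 = −1598·15458 + 6929·3565
1 = 6929·49939 − 22385·15458
Thus 15458·(-22385) ≡ 1 (mod 49939); reducing, -22385 mod 49939 = 27554.

27554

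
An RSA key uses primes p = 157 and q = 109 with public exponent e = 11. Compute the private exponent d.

φ(n) = (p−1)(q−1) = 156·108 = 16848.
Need d with 11·d ≡ 1 (mod 16848). Apply the extended Euclidean algorithm:
16848 = 1531×11 + 7
11 = 1×7 + 4
7 = 1×4 + 3
4 = 1×3 + 1
3 = 3×1 + 0
Back-substitute:
1 = 4 − 3
1 = −7 + 2·4
1 = 2·11 − 3·7
1 = −3·16848 + 4595·11
So 11·4595 ≡ 1 (mod 16848), hence d = 4595.

4595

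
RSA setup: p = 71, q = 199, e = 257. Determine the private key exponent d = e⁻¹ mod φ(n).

5393

φ(n) = (p−1)(q−1) = 70·198 = 13860.
Need d with 257·d ≡ 1 (mod 13860). Apply the extended Euclidean algorithm:
13860 = 53×257 + 239
257 = 1×239 + 18
239 = 13×18 + 5
18 = 3×5 + 3
5 = 1×3 + 2
3 = 1×2 + 1
2 = 2×1 + 0
Back-substitute:
1 = 3 − 2
1 = −5 + 2·3
1 = 2·18 − 7·5
1 = −7·239 + 93·18
1 = 93·257 − 100·239
1 = −100·13860 + 5393·257
So 257·5393 ≡ 1 (mod 13860), hence d = 5393.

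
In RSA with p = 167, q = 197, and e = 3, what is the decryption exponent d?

φ(n) = (p−1)(q−1) = 166·196 = 32536.
Need d with 3·d ≡ 1 (mod 32536). Apply the extended Euclidean algorithm:
32536 = 10845×3 + 1
3 = 3×1 + 0
Back-substitute:
1 = 32536 − 10845·3
So 3·(-10845) ≡ 1 (mod 32536), hence d ≡ -10845 ≡ 21691 (mod 32536).

21691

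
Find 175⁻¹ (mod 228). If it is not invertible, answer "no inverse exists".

43

Run Euclid on (228, 175):
228 = 1·175 + 53
175 = 3·53 + 16
53 = 3·16 + 5
16 = 3·5 + 1
5 = 5·1 + 0
The gcd is 1. Working backward:
1 = 16 − 3·5
1 = −3·53 + 10·16
1 = 10·175 − 33·53
1 = −33·228 + 43·175
So 175·43 ≡ 1 (mod 228).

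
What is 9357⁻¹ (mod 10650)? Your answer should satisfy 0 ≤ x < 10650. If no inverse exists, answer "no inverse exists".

no inverse exists

Euclidean algorithm on 10650, 9357:
10650 = 1×9357 + 1293
9357 = 7×1293 + 306
1293 = 4×306 + 69
306 = 4×69 + 30
69 = 2×30 + 9
30 = 3×9 + 3
9 = 3×3 + 0
gcd(9357, 10650) = 3 ≠ 1, so 9357 has no multiplicative inverse modulo 10650.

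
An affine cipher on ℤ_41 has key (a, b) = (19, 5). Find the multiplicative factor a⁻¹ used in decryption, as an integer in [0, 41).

13

Extended Euclidean algorithm:
41 = 2·19 + 3
19 = 6·3 + 1
3 = 3·1 + 0
gcd = 1, so the inverse exists. Back-substitute:
1 = 19 − 6·3
1 = −6·41 + 13·19
So 19·13 ≡ 1 (mod 41).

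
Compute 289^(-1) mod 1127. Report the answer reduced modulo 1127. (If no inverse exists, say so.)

Apply the Euclidean algorithm to 1127 and 289:
1127 = 3·289 + 260
289 = 1·260 + 29
260 = 8·29 + 28
29 = 1·28 + 1
28 = 28·1 + 0
The gcd is 1. Working backward:
1 = 29 − 28
1 = −260 + 9·29
1 = 9·289 − 10·260
1 = −10·1127 + 39·289
So 289·39 ≡ 1 (mod 1127).

39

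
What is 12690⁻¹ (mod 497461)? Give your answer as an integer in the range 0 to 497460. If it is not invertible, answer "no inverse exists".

Extended Euclidean algorithm:
497461 = 39×12690 + 2551
12690 = 4×2551 + 2486
2551 = 1×2486 + 65
2486 = 38×65 + 16
65 = 4×16 + 1
16 = 16×1 + 0
The gcd is 1. Working backward:
1 = 65 − 4·16
1 = −4·2486 + 153·65
1 = 153·2551 − 157·2486
1 = −157·12690 + 781·2551
1 = 781·497461 − 30616·12690
Hence 12690⁻¹ ≡ -30616 ≡ 466845 (mod 497461).

466845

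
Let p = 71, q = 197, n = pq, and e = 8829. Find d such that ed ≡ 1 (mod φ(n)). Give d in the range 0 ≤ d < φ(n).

φ(n) = (p−1)(q−1) = 70·196 = 13720.
Need d with 8829·d ≡ 1 (mod 13720). Apply the extended Euclidean algorithm:
13720 = 1×8829 + 4891
8829 = 1×4891 + 3938
4891 = 1×3938 + 953
3938 = 4×953 + 126
953 = 7×126 + 71
126 = 1×71 + 55
71 = 1×55 + 16
55 = 3×16 + 7
16 = 2×7 + 2
7 = 3×2 + 1
2 = 2×1 + 0
Back-substitute:
1 = 7 − 3·2
1 = −3·16 + 7·7
1 = 7·55 − 24·16
1 = −24·71 + 31·55
1 = 31·126 − 55·71
1 = −55·953 + 416·126
1 = 416·3938 − 1719·953
1 = −1719·4891 + 2135·3938
1 = 2135·8829 − 3854·4891
1 = −3854·13720 + 5989·8829
So 8829·5989 ≡ 1 (mod 13720), hence d = 5989.

5989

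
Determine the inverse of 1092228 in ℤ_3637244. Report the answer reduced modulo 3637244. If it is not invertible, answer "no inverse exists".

Euclidean algorithm on 3637244, 1092228:
3637244 = 3*1092228 + 360560
1092228 = 3*360560 + 10548
360560 = 34*10548 + 1928
10548 = 5*1928 + 908
1928 = 2*908 + 112
908 = 8*112 + 12
112 = 9*12 + 4
12 = 3*4 + 0
The gcd is 4, not 1, hence no inverse exists.

no inverse exists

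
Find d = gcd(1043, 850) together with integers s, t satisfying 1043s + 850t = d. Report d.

1

Apply Euclid's algorithm to 1043 and 850:
1043 = 1*850 + 193
850 = 4*193 + 78
193 = 2*78 + 37
78 = 2*37 + 4
37 = 9*4 + 1
4 = 4*1 + 0
gcd(1043, 850) = 1.
Express as a combination:
1 = 37 − 9·4
1 = −9·78 + 19·37
1 = 19·193 − 47·78
1 = −47·850 + 207·193
1 = 207·1043 − 254·850
So 1 = (207)·1043 + (-254)·850.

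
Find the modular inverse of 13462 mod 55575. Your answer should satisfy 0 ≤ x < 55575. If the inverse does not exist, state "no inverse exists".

gcd(55575, 13462) by repeated division:
55575 = 4·13462 + 1727
13462 = 7·1727 + 1373
1727 = 1·1373 + 354
1373 = 3·354 + 311
354 = 1·311 + 43
311 = 7·43 + 10
43 = 4·10 + 3
10 = 3·3 + 1
3 = 3·1 + 0
Since gcd(13462, 55575) = 1, back-substitute to write 1 as a combination:
1 = 10 − 3·3
1 = −3·43 + 13·10
1 = 13·311 − 94·43
1 = −94·354 + 107·311
1 = 107·1373 − 415·354
1 = −415·1727 + 522·1373
1 = 522·13462 − 4069·1727
1 = −4069·55575 + 16798·13462
So 13462·16798 ≡ 1 (mod 55575).

16798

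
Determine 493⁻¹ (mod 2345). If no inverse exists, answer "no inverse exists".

1622

Run Euclid on (2345, 493):
2345 = 4×493 + 373
493 = 1×373 + 120
373 = 3×120 + 13
120 = 9×13 + 3
13 = 4×3 + 1
3 = 3×1 + 0
Since gcd(493, 2345) = 1, back-substitute to write 1 as a combination:
1 = 13 − 4·3
1 = −4·120 + 37·13
1 = 37·373 − 115·120
1 = −115·493 + 152·373
1 = 152·2345 − 723·493
Hence 493⁻¹ ≡ -723 ≡ 1622 (mod 2345).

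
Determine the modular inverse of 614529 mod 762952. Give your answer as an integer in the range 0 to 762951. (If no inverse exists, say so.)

741825

Run Euclid on (762952, 614529):
762952 = 1×614529 + 148423
614529 = 4×148423 + 20837
148423 = 7×20837 + 2564
20837 = 8×2564 + 325
2564 = 7×325 + 289
325 = 1×289 + 36
289 = 8×36 + 1
36 = 36×1 + 0
Since gcd(614529, 762952) = 1, back-substitute to write 1 as a combination:
1 = 289 − 8·36
1 = −8·325 + 9·289
1 = 9·2564 − 71·325
1 = −71·20837 + 577·2564
1 = 577·148423 − 4110·20837
1 = −4110·614529 + 17017·148423
1 = 17017·762952 − 21127·614529
So 614529·(-21127) ≡ 1 (mod 762952), and -21127 ≡ 741825 (mod 762952).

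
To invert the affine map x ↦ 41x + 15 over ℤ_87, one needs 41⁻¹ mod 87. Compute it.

17

Apply the Euclidean algorithm to 87 and 41:
87 = 2·41 + 5
41 = 8·5 + 1
5 = 5·1 + 0
The gcd is 1. Working backward:
1 = 41 − 8·5
1 = −8·87 + 17·41
So 41·17 ≡ 1 (mod 87).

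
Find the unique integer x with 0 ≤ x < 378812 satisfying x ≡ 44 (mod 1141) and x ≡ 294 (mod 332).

184886

Write x = 44 + 1141·k. Then 1141·k ≡ 294 − 44 ≡ 250 (mod 332).
Need 1141⁻¹ mod 332. Extended Euclid on (332, 145):
332 = 2*145 + 42
145 = 3*42 + 19
42 = 2*19 + 4
19 = 4*4 + 3
4 = 1*3 + 1
3 = 3*1 + 0
Back-substitute:
1 = 4 − 3
1 = −19 + 5·4
1 = 5·42 − 11·19
1 = −11·145 + 38·42
1 = 38·332 − 87·145
1141⁻¹ ≡ 245 (mod 332), so k ≡ 245·250 ≡ 162 (mod 332).
x = 44 + 1141·162 = 184886.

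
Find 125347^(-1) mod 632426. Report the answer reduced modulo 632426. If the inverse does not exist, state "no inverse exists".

17447

gcd(632426, 125347) by repeated division:
632426 = 5·125347 + 5691
125347 = 22·5691 + 145
5691 = 39·145 + 36
145 = 4·36 + 1
36 = 36·1 + 0
The gcd is 1. Working backward:
1 = 145 − 4·36
1 = −4·5691 + 157·145
1 = 157·125347 − 3458·5691
1 = −3458·632426 + 17447·125347
So 125347·17447 ≡ 1 (mod 632426).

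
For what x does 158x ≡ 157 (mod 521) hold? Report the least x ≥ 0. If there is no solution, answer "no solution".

123

First find gcd(158, 521):
521 = 3·158 + 47
158 = 3·47 + 17
47 = 2·17 + 13
17 = 1·13 + 4
13 = 3·4 + 1
4 = 4·1 + 0
gcd = 1, so a unique solution mod 521 exists.
Back-substitute for the Bézout coefficients:
1 = 13 − 3·4
1 = −3·17 + 4·13
1 = 4·47 − 11·17
1 = −11·158 + 37·47
1 = 37·521 − 122·158
So 158·(-122) ≡ 1 (mod 521), giving 158⁻¹ ≡ 399.
x ≡ 158⁻¹·157 ≡ 399·157 ≡ 123 (mod 521).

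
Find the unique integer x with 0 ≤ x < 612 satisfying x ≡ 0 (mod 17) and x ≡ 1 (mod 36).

Write x = 0 + 17·k. Then 17·k ≡ 1 − 0 ≡ 1 (mod 36).
Need 17⁻¹ mod 36. Extended Euclid on (36, 17):
36 = 2*17 + 2
17 = 8*2 + 1
2 = 2*1 + 0
Back-substitute:
1 = 17 − 8·2
1 = −8·36 + 17·17
17⁻¹ ≡ 17 (mod 36), so k ≡ 17·1 ≡ 17 (mod 36).
x = 0 + 17·17 = 289.

289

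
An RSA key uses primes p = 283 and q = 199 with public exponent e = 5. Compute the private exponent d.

φ(n) = (p−1)(q−1) = 282·198 = 55836.
Need d with 5·d ≡ 1 (mod 55836). Apply the extended Euclidean algorithm:
55836 = 11167·5 + 1
5 = 5·1 + 0
Back-substitute:
1 = 55836 − 11167·5
So 5·(-11167) ≡ 1 (mod 55836), hence d ≡ -11167 ≡ 44669 (mod 55836).

44669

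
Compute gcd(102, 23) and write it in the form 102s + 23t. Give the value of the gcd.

Repeated division:
102 = 4*23 + 10
23 = 2*10 + 3
10 = 3*3 + 1
3 = 3*1 + 0
gcd(102, 23) = 1.
Express as a combination:
1 = 10 − 3·3
1 = −3·23 + 7·10
1 = 7·102 − 31·23
So 1 = (7)·102 + (-31)·23.

1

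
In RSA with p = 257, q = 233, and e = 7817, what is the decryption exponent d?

53177

φ(n) = (p−1)(q−1) = 256·232 = 59392.
Need d with 7817·d ≡ 1 (mod 59392). Apply the extended Euclidean algorithm:
59392 = 7*7817 + 4673
7817 = 1*4673 + 3144
4673 = 1*3144 + 1529
3144 = 2*1529 + 86
1529 = 17*86 + 67
86 = 1*67 + 19
67 = 3*19 + 10
19 = 1*10 + 9
10 = 1*9 + 1
9 = 9*1 + 0
Back-substitute:
1 = 10 − 9
1 = −19 + 2·10
1 = 2·67 − 7·19
1 = −7·86 + 9·67
1 = 9·1529 − 160·86
1 = −160·3144 + 329·1529
1 = 329·4673 − 489·3144
1 = −489·7817 + 818·4673
1 = 818·59392 − 6215·7817
So 7817·(-6215) ≡ 1 (mod 59392), hence d ≡ -6215 ≡ 53177 (mod 59392).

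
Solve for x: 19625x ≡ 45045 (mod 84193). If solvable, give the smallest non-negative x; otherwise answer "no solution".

74800

First find gcd(19625, 84193):
84193 = 4·19625 + 5693
19625 = 3·5693 + 2546
5693 = 2·2546 + 601
2546 = 4·601 + 142
601 = 4·142 + 33
142 = 4·33 + 10
33 = 3·10 + 3
10 = 3·3 + 1
3 = 3·1 + 0
gcd = 1, so a unique solution mod 84193 exists.
Back-substitute for the Bézout coefficients:
1 = 10 − 3·3
1 = −3·33 + 10·10
1 = 10·142 − 43·33
1 = −43·601 + 182·142
1 = 182·2546 − 771·601
1 = −771·5693 + 1724·2546
1 = 1724·19625 − 5943·5693
1 = −5943·84193 + 25496·19625
So 19625·(25496) ≡ 1 (mod 84193), giving 19625⁻¹ ≡ 25496.
x ≡ 19625⁻¹·45045 ≡ 25496·45045 ≡ 74800 (mod 84193).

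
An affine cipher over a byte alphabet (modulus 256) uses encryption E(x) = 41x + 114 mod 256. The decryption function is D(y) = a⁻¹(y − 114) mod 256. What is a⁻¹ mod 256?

Apply the Euclidean algorithm to 256 and 41:
256 = 6*41 + 10
41 = 4*10 + 1
10 = 10*1 + 0
gcd = 1, so the inverse exists. Back-substitute:
1 = 41 − 4·10
1 = −4·256 + 25·41
So 41·25 ≡ 1 (mod 256).

25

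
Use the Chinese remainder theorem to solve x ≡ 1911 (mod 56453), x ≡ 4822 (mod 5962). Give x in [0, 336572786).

Write x = 1911 + 56453·k. Then 56453·k ≡ 4822 − 1911 ≡ 2911 (mod 5962).
Need 56453⁻¹ mod 5962. Extended Euclid on (5962, 2795):
5962 = 2·2795 + 372
2795 = 7·372 + 191
372 = 1·191 + 181
191 = 1·181 + 10
181 = 18·10 + 1
10 = 10·1 + 0
Back-substitute:
1 = 181 − 18·10
1 = −18·191 + 19·181
1 = 19·372 − 37·191
1 = −37·2795 + 278·372
1 = 278·5962 − 593·2795
56453⁻¹ ≡ 5369 (mod 5962), so k ≡ 5369·2911 ≡ 2757 (mod 5962).
x = 1911 + 56453·2757 = 155642832.

155642832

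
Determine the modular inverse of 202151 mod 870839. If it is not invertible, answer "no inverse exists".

Run Euclid on (870839, 202151):
870839 = 4*202151 + 62235
202151 = 3*62235 + 15446
62235 = 4*15446 + 451
15446 = 34*451 + 112
451 = 4*112 + 3
112 = 37*3 + 1
3 = 3*1 + 0
gcd = 1, so the inverse exists. Back-substitute:
1 = 112 − 37·3
1 = −37·451 + 149·112
1 = 149·15446 − 5103·451
1 = −5103·62235 + 20561·15446
1 = 20561·202151 − 66786·62235
1 = −66786·870839 + 287705·202151
So 202151·287705 ≡ 1 (mod 870839).

287705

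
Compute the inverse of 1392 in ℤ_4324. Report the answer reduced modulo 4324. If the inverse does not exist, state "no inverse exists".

no inverse exists

Compute gcd(1392, 4324):
4324 = 3·1392 + 148
1392 = 9·148 + 60
148 = 2·60 + 28
60 = 2·28 + 4
28 = 7·4 + 0
The gcd is 4, not 1, hence no inverse exists.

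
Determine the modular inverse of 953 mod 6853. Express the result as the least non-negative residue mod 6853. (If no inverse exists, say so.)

Extended Euclidean algorithm:
6853 = 7*953 + 182
953 = 5*182 + 43
182 = 4*43 + 10
43 = 4*10 + 3
10 = 3*3 + 1
3 = 3*1 + 0
The gcd is 1. Working backward:
1 = 10 − 3·3
1 = −3·43 + 13·10
1 = 13·182 − 55·43
1 = −55·953 + 288·182
1 = 288·6853 − 2071·953
Hence 953⁻¹ ≡ -2071 ≡ 4782 (mod 6853).

4782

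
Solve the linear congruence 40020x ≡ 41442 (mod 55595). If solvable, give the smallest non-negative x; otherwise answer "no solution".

no solution

gcd(40020, 55595):
55595 = 1·40020 + 15575
40020 = 2·15575 + 8870
15575 = 1·8870 + 6705
8870 = 1·6705 + 2165
6705 = 3·2165 + 210
2165 = 10·210 + 65
210 = 3·65 + 15
65 = 4·15 + 5
15 = 3·5 + 0
gcd = 5, but 5 ∤ 41442, so the congruence has no solution.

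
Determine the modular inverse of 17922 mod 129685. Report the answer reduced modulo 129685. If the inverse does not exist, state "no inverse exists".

gcd(129685, 17922) by repeated division:
129685 = 7*17922 + 4231
17922 = 4*4231 + 998
4231 = 4*998 + 239
998 = 4*239 + 42
239 = 5*42 + 29
42 = 1*29 + 13
29 = 2*13 + 3
13 = 4*3 + 1
3 = 3*1 + 0
gcd = 1, so the inverse exists. Back-substitute:
1 = 13 − 4·3
1 = −4·29 + 9·13
1 = 9·42 − 13·29
1 = −13·239 + 74·42
1 = 74·998 − 309·239
1 = −309·4231 + 1310·998
1 = 1310·17922 − 5549·4231
1 = −5549·129685 + 40153·17922
So 17922·40153 ≡ 1 (mod 129685).

40153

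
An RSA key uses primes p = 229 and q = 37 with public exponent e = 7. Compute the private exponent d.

φ(n) = (p−1)(q−1) = 228·36 = 8208.
Need d with 7·d ≡ 1 (mod 8208). Apply the extended Euclidean algorithm:
8208 = 1172·7 + 4
7 = 1·4 + 3
4 = 1·3 + 1
3 = 3·1 + 0
Back-substitute:
1 = 4 − 3
1 = −7 + 2·4
1 = 2·8208 − 2345·7
So 7·(-2345) ≡ 1 (mod 8208), hence d ≡ -2345 ≡ 5863 (mod 8208).

5863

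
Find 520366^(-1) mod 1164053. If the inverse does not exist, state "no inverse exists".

no inverse exists

Euclidean algorithm on 1164053, 520366:
1164053 = 2×520366 + 123321
520366 = 4×123321 + 27082
123321 = 4×27082 + 14993
27082 = 1×14993 + 12089
14993 = 1×12089 + 2904
12089 = 4×2904 + 473
2904 = 6×473 + 66
473 = 7×66 + 11
66 = 6×11 + 0
The gcd is 11, not 1, hence no inverse exists.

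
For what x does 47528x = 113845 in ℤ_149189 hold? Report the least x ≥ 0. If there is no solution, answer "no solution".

First find gcd(47528, 149189):
149189 = 3·47528 + 6605
47528 = 7·6605 + 1293
6605 = 5·1293 + 140
1293 = 9·140 + 33
140 = 4·33 + 8
33 = 4·8 + 1
8 = 8·1 + 0
gcd = 1, so a unique solution mod 149189 exists.
Back-substitute for the Bézout coefficients:
1 = 33 − 4·8
1 = −4·140 + 17·33
1 = 17·1293 − 157·140
1 = −157·6605 + 802·1293
1 = 802·47528 − 5771·6605
1 = −5771·149189 + 18115·47528
So 47528·(18115) ≡ 1 (mod 149189), giving 47528⁻¹ ≡ 18115.
x ≡ 47528⁻¹·113845 ≡ 18115·113845 ≡ 62628 (mod 149189).

62628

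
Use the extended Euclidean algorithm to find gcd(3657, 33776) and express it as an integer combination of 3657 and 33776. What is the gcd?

1

Euclidean algorithm:
33776 = 9·3657 + 863
3657 = 4·863 + 205
863 = 4·205 + 43
205 = 4·43 + 33
43 = 1·33 + 10
33 = 3·10 + 3
10 = 3·3 + 1
3 = 3·1 + 0
gcd(3657, 33776) = 1.
Working backward:
1 = 10 − 3·3
1 = −3·33 + 10·10
1 = 10·43 − 13·33
1 = −13·205 + 62·43
1 = 62·863 − 261·205
1 = −261·3657 + 1106·863
1 = 1106·33776 − 10215·3657
So 1 = (1106)·33776 + (-10215)·3657.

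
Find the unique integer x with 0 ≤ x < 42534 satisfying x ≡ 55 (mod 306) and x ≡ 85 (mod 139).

3421

Write x = 55 + 306·k. Then 306·k ≡ 85 − 55 ≡ 30 (mod 139).
Need 306⁻¹ mod 139. Extended Euclid on (139, 28):
139 = 4·28 + 27
28 = 1·27 + 1
27 = 27·1 + 0
Back-substitute:
1 = 28 − 27
1 = −139 + 5·28
306⁻¹ ≡ 5 (mod 139), so k ≡ 5·30 ≡ 11 (mod 139).
x = 55 + 306·11 = 3421.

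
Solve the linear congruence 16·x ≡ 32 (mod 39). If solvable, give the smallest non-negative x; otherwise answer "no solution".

First find gcd(16, 39):
39 = 2·16 + 7
16 = 2·7 + 2
7 = 3·2 + 1
2 = 2·1 + 0
gcd = 1, so a unique solution mod 39 exists.
Back-substitute for the Bézout coefficients:
1 = 7 − 3·2
1 = −3·16 + 7·7
1 = 7·39 − 17·16
So 16·(-17) ≡ 1 (mod 39), giving 16⁻¹ ≡ 22.
x ≡ 16⁻¹·32 ≡ 22·32 ≡ 2 (mod 39).

2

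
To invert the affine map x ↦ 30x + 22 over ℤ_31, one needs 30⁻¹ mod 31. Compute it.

30

gcd(31, 30) by repeated division:
31 = 1*30 + 1
30 = 30*1 + 0
The gcd is 1. Working backward:
1 = 31 − 30
So 30·(-1) ≡ 1 (mod 31), and -1 ≡ 30 (mod 31).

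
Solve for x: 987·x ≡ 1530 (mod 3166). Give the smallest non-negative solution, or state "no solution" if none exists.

1522

First find gcd(987, 3166):
3166 = 3×987 + 205
987 = 4×205 + 167
205 = 1×167 + 38
167 = 4×38 + 15
38 = 2×15 + 8
15 = 1×8 + 7
8 = 1×7 + 1
7 = 7×1 + 0
gcd = 1, so a unique solution mod 3166 exists.
Back-substitute for the Bézout coefficients:
1 = 8 − 7
1 = −15 + 2·8
1 = 2·38 − 5·15
1 = −5·167 + 22·38
1 = 22·205 − 27·167
1 = −27·987 + 130·205
1 = 130·3166 − 417·987
So 987·(-417) ≡ 1 (mod 3166), giving 987⁻¹ ≡ 2749.
x ≡ 987⁻¹·1530 ≡ 2749·1530 ≡ 1522 (mod 3166).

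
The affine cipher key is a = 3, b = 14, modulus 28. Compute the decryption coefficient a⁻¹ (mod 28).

19

Apply the Euclidean algorithm to 28 and 3:
28 = 9×3 + 1
3 = 3×1 + 0
Since gcd(3, 28) = 1, back-substitute to write 1 as a combination:
1 = 28 − 9·3
Thus 3·(-9) ≡ 1 (mod 28); reducing, -9 mod 28 = 19.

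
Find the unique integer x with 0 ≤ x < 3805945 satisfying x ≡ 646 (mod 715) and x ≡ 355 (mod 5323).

1261906

Write x = 646 + 715·k. Then 715·k ≡ 355 − 646 ≡ 5032 (mod 5323).
Need 715⁻¹ mod 5323. Extended Euclid on (5323, 715):
5323 = 7×715 + 318
715 = 2×318 + 79
318 = 4×79 + 2
79 = 39×2 + 1
2 = 2×1 + 0
Back-substitute:
1 = 79 − 39·2
1 = −39·318 + 157·79
1 = 157·715 − 353·318
1 = −353·5323 + 2628·715
715⁻¹ ≡ 2628 (mod 5323), so k ≡ 2628·5032 ≡ 1764 (mod 5323).
x = 646 + 715·1764 = 1261906.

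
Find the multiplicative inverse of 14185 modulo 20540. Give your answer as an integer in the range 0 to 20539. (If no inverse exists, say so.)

no inverse exists

Euclidean algorithm on 20540, 14185:
20540 = 1*14185 + 6355
14185 = 2*6355 + 1475
6355 = 4*1475 + 455
1475 = 3*455 + 110
455 = 4*110 + 15
110 = 7*15 + 5
15 = 3*5 + 0
gcd(14185, 20540) = 5 ≠ 1, so 14185 has no multiplicative inverse modulo 20540.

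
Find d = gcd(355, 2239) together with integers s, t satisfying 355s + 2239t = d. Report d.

Euclidean algorithm:
2239 = 6·355 + 109
355 = 3·109 + 28
109 = 3·28 + 25
28 = 1·25 + 3
25 = 8·3 + 1
3 = 3·1 + 0
gcd(355, 2239) = 1.
Express as a combination:
1 = 25 − 8·3
1 = −8·28 + 9·25
1 = 9·109 − 35·28
1 = −35·355 + 114·109
1 = 114·2239 − 719·355
So 1 = (114)·2239 + (-719)·355.

1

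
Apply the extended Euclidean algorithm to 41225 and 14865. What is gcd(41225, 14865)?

5

Apply Euclid's algorithm to 41225 and 14865:
41225 = 2*14865 + 11495
14865 = 1*11495 + 3370
11495 = 3*3370 + 1385
3370 = 2*1385 + 600
1385 = 2*600 + 185
600 = 3*185 + 45
185 = 4*45 + 5
45 = 9*5 + 0
gcd(41225, 14865) = 5.
Back-substituting:
5 = 185 − 4·45
5 = −4·600 + 13·185
5 = 13·1385 − 30·600
5 = −30·3370 + 73·1385
5 = 73·11495 − 249·3370
5 = −249·14865 + 322·11495
5 = 322·41225 − 893·14865
So 5 = (322)·41225 + (-893)·14865.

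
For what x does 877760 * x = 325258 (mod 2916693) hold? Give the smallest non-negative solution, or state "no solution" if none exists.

gcd(877760, 2916693):
2916693 = 3·877760 + 283413
877760 = 3·283413 + 27521
283413 = 10·27521 + 8203
27521 = 3·8203 + 2912
8203 = 2·2912 + 2379
2912 = 1·2379 + 533
2379 = 4·533 + 247
533 = 2·247 + 39
247 = 6·39 + 13
39 = 3·13 + 0
gcd = 13, but 13 ∤ 325258, so the congruence has no solution.

no solution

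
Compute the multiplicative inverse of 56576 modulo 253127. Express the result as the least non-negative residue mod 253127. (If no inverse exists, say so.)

Run Euclid on (253127, 56576):
253127 = 4*56576 + 26823
56576 = 2*26823 + 2930
26823 = 9*2930 + 453
2930 = 6*453 + 212
453 = 2*212 + 29
212 = 7*29 + 9
29 = 3*9 + 2
9 = 4*2 + 1
2 = 2*1 + 0
The gcd is 1. Working backward:
1 = 9 − 4·2
1 = −4·29 + 13·9
1 = 13·212 − 95·29
1 = −95·453 + 203·212
1 = 203·2930 − 1313·453
1 = −1313·26823 + 12020·2930
1 = 12020·56576 − 25353·26823
1 = −25353·253127 + 113432·56576
So 56576·113432 ≡ 1 (mod 253127).

113432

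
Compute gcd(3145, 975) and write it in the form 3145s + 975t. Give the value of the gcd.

5

Apply Euclid's algorithm to 3145 and 975:
3145 = 3*975 + 220
975 = 4*220 + 95
220 = 2*95 + 30
95 = 3*30 + 5
30 = 6*5 + 0
gcd(3145, 975) = 5.
Back-substituting:
5 = 95 − 3·30
5 = −3·220 + 7·95
5 = 7·975 − 31·220
5 = −31·3145 + 100·975
So 5 = (-31)·3145 + (100)·975.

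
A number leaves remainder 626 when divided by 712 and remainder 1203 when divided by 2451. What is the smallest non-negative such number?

Write x = 626 + 712·k. Then 712·k ≡ 1203 − 626 ≡ 577 (mod 2451).
Need 712⁻¹ mod 2451. Extended Euclid on (2451, 712):
2451 = 3·712 + 315
712 = 2·315 + 82
315 = 3·82 + 69
82 = 1·69 + 13
69 = 5·13 + 4
13 = 3·4 + 1
4 = 4·1 + 0
Back-substitute:
1 = 13 − 3·4
1 = −3·69 + 16·13
1 = 16·82 − 19·69
1 = −19·315 + 73·82
1 = 73·712 − 165·315
1 = −165·2451 + 568·712
712⁻¹ ≡ 568 (mod 2451), so k ≡ 568·577 ≡ 1753 (mod 2451).
x = 626 + 712·1753 = 1248762.

1248762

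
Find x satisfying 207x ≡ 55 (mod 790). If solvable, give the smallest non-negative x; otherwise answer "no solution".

775

First find gcd(207, 790):
790 = 3·207 + 169
207 = 1·169 + 38
169 = 4·38 + 17
38 = 2·17 + 4
17 = 4·4 + 1
4 = 4·1 + 0
gcd = 1, so a unique solution mod 790 exists.
Back-substitute for the Bézout coefficients:
1 = 17 − 4·4
1 = −4·38 + 9·17
1 = 9·169 − 40·38
1 = −40·207 + 49·169
1 = 49·790 − 187·207
So 207·(-187) ≡ 1 (mod 790), giving 207⁻¹ ≡ 603.
x ≡ 207⁻¹·55 ≡ 603·55 ≡ 775 (mod 790).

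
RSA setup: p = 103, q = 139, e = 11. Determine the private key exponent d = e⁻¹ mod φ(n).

3839

φ(n) = (p−1)(q−1) = 102·138 = 14076.
Need d with 11·d ≡ 1 (mod 14076). Apply the extended Euclidean algorithm:
14076 = 1279×11 + 7
11 = 1×7 + 4
7 = 1×4 + 3
4 = 1×3 + 1
3 = 3×1 + 0
Back-substitute:
1 = 4 − 3
1 = −7 + 2·4
1 = 2·11 − 3·7
1 = −3·14076 + 3839·11
So 11·3839 ≡ 1 (mod 14076), hence d = 3839.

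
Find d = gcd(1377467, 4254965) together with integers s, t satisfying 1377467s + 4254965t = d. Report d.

Apply Euclid's algorithm to 4254965 and 1377467:
4254965 = 3×1377467 + 122564
1377467 = 11×122564 + 29263
122564 = 4×29263 + 5512
29263 = 5×5512 + 1703
5512 = 3×1703 + 403
1703 = 4×403 + 91
403 = 4×91 + 39
91 = 2×39 + 13
39 = 3×13 + 0
gcd(1377467, 4254965) = 13.
Working backward:
13 = 91 − 2·39
13 = −2·403 + 9·91
13 = 9·1703 − 38·403
13 = −38·5512 + 123·1703
13 = 123·29263 − 653·5512
13 = −653·122564 + 2735·29263
13 = 2735·1377467 − 30738·122564
13 = −30738·4254965 + 94949·1377467
So 13 = (-30738)·4254965 + (94949)·1377467.

13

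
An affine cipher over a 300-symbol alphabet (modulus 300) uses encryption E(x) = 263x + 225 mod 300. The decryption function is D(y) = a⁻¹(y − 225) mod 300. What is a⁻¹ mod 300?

227

Apply the Euclidean algorithm to 300 and 263:
300 = 1·263 + 37
263 = 7·37 + 4
37 = 9·4 + 1
4 = 4·1 + 0
gcd = 1, so the inverse exists. Back-substitute:
1 = 37 − 9·4
1 = −9·263 + 64·37
1 = 64·300 − 73·263
So 263·(-73) ≡ 1 (mod 300), and -73 ≡ 227 (mod 300).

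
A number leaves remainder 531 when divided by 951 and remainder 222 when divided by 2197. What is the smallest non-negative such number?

Write x = 531 + 951·k. Then 951·k ≡ 222 − 531 ≡ 1888 (mod 2197).
Need 951⁻¹ mod 2197. Extended Euclid on (2197, 951):
2197 = 2·951 + 295
951 = 3·295 + 66
295 = 4·66 + 31
66 = 2·31 + 4
31 = 7·4 + 3
4 = 1·3 + 1
3 = 3·1 + 0
Back-substitute:
1 = 4 − 3
1 = −31 + 8·4
1 = 8·66 − 17·31
1 = −17·295 + 76·66
1 = 76·951 − 245·295
1 = −245·2197 + 566·951
951⁻¹ ≡ 566 (mod 2197), so k ≡ 566·1888 ≡ 866 (mod 2197).
x = 531 + 951·866 = 824097.

824097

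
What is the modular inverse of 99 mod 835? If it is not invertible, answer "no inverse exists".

194

gcd(835, 99) by repeated division:
835 = 8·99 + 43
99 = 2·43 + 13
43 = 3·13 + 4
13 = 3·4 + 1
4 = 4·1 + 0
Since gcd(99, 835) = 1, back-substitute to write 1 as a combination:
1 = 13 − 3·4
1 = −3·43 + 10·13
1 = 10·99 − 23·43
1 = −23·835 + 194·99
So 99·194 ≡ 1 (mod 835).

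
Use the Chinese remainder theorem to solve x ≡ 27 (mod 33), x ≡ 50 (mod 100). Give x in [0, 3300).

1050

Write x = 27 + 33·k. Then 33·k ≡ 50 − 27 ≡ 23 (mod 100).
Need 33⁻¹ mod 100. Extended Euclid on (100, 33):
100 = 3·33 + 1
33 = 33·1 + 0
Back-substitute:
1 = 100 − 3·33
33⁻¹ ≡ 97 (mod 100), so k ≡ 97·23 ≡ 31 (mod 100).
x = 27 + 33·31 = 1050.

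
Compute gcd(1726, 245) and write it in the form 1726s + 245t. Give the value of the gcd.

1

Euclidean algorithm:
1726 = 7*245 + 11
245 = 22*11 + 3
11 = 3*3 + 2
3 = 1*2 + 1
2 = 2*1 + 0
gcd(1726, 245) = 1.
Working backward:
1 = 3 − 2
1 = −11 + 4·3
1 = 4·245 − 89·11
1 = −89·1726 + 627·245
So 1 = (-89)·1726 + (627)·245.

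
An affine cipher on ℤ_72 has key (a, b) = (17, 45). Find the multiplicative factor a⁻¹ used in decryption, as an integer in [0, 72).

Apply the Euclidean algorithm to 72 and 17:
72 = 4×17 + 4
17 = 4×4 + 1
4 = 4×1 + 0
gcd = 1, so the inverse exists. Back-substitute:
1 = 17 − 4·4
1 = −4·72 + 17·17
So 17·17 ≡ 1 (mod 72).

17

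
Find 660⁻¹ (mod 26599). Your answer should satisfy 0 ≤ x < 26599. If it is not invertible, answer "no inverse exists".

18579

Run Euclid on (26599, 660):
26599 = 40×660 + 199
660 = 3×199 + 63
199 = 3×63 + 10
63 = 6×10 + 3
10 = 3×3 + 1
3 = 3×1 + 0
The gcd is 1. Working backward:
1 = 10 − 3·3
1 = −3·63 + 19·10
1 = 19·199 − 60·63
1 = −60·660 + 199·199
1 = 199·26599 − 8020·660
Thus 660·(-8020) ≡ 1 (mod 26599); reducing, -8020 mod 26599 = 18579.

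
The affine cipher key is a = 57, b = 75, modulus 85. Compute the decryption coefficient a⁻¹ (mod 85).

Extended Euclidean algorithm:
85 = 1×57 + 28
57 = 2×28 + 1
28 = 28×1 + 0
Since gcd(57, 85) = 1, back-substitute to write 1 as a combination:
1 = 57 − 2·28
1 = −2·85 + 3·57
So 57·3 ≡ 1 (mod 85).

3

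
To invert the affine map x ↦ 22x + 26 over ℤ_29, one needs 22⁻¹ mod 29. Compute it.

4

Extended Euclidean algorithm:
29 = 1·22 + 7
22 = 3·7 + 1
7 = 7·1 + 0
gcd = 1, so the inverse exists. Back-substitute:
1 = 22 − 3·7
1 = −3·29 + 4·22
So 22·4 ≡ 1 (mod 29).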